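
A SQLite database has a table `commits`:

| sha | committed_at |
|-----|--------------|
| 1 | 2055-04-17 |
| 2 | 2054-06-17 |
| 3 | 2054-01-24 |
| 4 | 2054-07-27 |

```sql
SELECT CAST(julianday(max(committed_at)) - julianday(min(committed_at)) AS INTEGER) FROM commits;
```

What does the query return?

MIN = 2054-01-24, MAX = 2055-04-17.
7 days remain in January 2054 after the 24th (31 − 24).
Full months from February 2054 through March 2055 contribute their day counts.
Then 17 days into April 2055.
Total: 7 + 28 + 31 + 30 + 31 + 30 + 31 + 31 + 30 + 31 + 30 + 31 + 31 + 28 + 31 + 17 = 448.

448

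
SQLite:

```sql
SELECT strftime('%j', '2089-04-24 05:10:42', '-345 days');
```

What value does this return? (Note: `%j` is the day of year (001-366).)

135

First apply '-345 days': 2089-04-24 05:10:42 → 2088-05-14 05:10:42.
Day-of-year for 2088-05-14: days since 2088-01-01 inclusive = 135, zero-padded to 135.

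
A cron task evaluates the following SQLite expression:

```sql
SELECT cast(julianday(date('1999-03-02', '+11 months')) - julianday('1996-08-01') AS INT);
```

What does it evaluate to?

Adding +11 months to 1999-03-02 gives 2000-02-02.
30 days remain in August 1996 after the 1st (31 − 1).
Full months from September 1996 through January 2000 contribute their day counts.
Then 2 days into February 2000.
Total: 30 + 30 + 31 + 30 + 31 + 31 + 28 + 31 + 30 + 31 + 30 + 31 + 31 + 30 + 31 + 30 + 31 + 31 + 28 + 31 + 30 + 31 + 30 + 31 + 31 + 30 + 31 + 30 + 31 + 31 + 28 + 31 + 30 + 31 + 30 + 31 + 31 + 30 + 31 + 30 + 31 + 31 + 2 = 1280.

1280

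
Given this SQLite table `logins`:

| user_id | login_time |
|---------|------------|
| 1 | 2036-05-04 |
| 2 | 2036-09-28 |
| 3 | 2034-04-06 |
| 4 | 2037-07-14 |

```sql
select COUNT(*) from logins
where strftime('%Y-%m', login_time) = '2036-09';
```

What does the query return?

Rows with year-month 2036-09: 2036-09-28 → 1.

1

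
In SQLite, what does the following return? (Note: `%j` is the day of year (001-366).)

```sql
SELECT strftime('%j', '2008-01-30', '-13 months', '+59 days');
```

First apply '-13 months', '+59 days': 2008-01-30 → 2007-02-27.
Day-of-year for 2007-02-27: days since 2007-01-01 inclusive = 58, zero-padded to 058.

058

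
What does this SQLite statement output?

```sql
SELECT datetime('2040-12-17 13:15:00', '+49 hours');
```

+49 hours from 2040-12-17 13:15:00 is 2040-12-19 14:15:00 (crosses midnight).

2040-12-19 14:15:00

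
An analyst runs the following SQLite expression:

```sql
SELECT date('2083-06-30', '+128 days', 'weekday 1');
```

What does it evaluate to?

2083-11-08

Applying '+128 days' to 2083-06-30: counting 128 days forward gives 2083-11-05.
`weekday 1` advances to the next Monday; 2083-11-05 is a Friday, so it moves forward to 2083-11-08.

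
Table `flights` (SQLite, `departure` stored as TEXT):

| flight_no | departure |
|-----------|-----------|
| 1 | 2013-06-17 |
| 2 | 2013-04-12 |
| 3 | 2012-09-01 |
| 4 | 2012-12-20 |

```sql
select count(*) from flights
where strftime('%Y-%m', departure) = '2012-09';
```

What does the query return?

Rows with year-month 2012-09: 2012-09-01 → 1.

1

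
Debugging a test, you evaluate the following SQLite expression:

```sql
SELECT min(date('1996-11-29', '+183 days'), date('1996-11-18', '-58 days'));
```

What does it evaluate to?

date('1996-11-29', '+183 days') → 1997-05-31.
date('1996-11-18', '-58 days') → 1996-09-21.
Earlier of the two is 1996-09-21.

1996-09-21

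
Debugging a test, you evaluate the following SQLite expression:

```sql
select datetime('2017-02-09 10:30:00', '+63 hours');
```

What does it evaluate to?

+63 hours from 2017-02-09 10:30:00 is 2017-02-12 01:30:00 (crosses midnight).

2017-02-12 01:30:00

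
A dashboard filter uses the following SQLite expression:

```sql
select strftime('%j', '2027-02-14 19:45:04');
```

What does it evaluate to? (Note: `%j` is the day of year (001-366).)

Day-of-year for 2027-02-14: days since 2027-01-01 inclusive = 45, zero-padded to 045.

045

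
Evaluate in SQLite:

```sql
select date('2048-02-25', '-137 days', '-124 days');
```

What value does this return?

Applying '-137 days' to 2048-02-25: counting 137 days back gives 2047-10-11.
Applying '-124 days' to 2047-10-11: counting 124 days back gives 2047-06-09.

2047-06-09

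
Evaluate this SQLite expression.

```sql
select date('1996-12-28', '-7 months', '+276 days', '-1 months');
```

1997-01-28

Adding -7 months to 1996-12-28 gives 1996-05-28.
Applying '+276 days' to 1996-05-28: counting 276 days forward gives 1997-02-28.
Adding -1 month to 1997-02-28 gives 1997-01-28.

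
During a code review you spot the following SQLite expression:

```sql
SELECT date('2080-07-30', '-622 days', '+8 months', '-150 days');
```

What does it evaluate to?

Applying '-622 days' to 2080-07-30: counting 622 days back gives 2078-11-16.
Adding +8 months to 2078-11-16 gives 2079-07-16.
Applying '-150 days' to 2079-07-16: counting 150 days back gives 2079-02-16.

2079-02-16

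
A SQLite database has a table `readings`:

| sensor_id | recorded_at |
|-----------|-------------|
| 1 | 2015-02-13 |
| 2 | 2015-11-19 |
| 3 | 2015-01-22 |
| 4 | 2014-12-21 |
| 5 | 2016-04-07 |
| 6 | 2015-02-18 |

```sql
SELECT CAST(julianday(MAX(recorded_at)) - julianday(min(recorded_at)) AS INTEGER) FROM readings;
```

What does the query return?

MIN = 2014-12-21, MAX = 2016-04-07.
10 days remain in December 2014 after the 21st (31 − 21).
Full months from January 2015 through March 2016 contribute their day counts.
Then 7 days into April 2016.
Total: 10 + 31 + 28 + 31 + 30 + 31 + 30 + 31 + 31 + 30 + 31 + 30 + 31 + 31 + 29 + 31 + 7 = 473.

473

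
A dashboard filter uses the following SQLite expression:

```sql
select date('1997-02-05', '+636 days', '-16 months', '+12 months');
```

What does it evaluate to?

Applying '+636 days' to 1997-02-05: counting 636 days forward gives 1998-11-03.
Adding -16 months to 1998-11-03 gives 1997-07-03.
Adding +12 months to 1997-07-03 gives 1998-07-03.

1998-07-03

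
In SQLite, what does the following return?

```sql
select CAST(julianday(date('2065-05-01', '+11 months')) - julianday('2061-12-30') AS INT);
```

1553

Adding +11 months to 2065-05-01 gives 2066-04-01.
1 day remains in December 2061 after the 30th (31 − 30).
Full months from January 2062 through March 2066 contribute their day counts.
Then 1 day into April 2066.
Total: 1 + 31 + 28 + 31 + 30 + 31 + 30 + 31 + 31 + 30 + 31 + 30 + 31 + 31 + 28 + 31 + 30 + 31 + 30 + 31 + 31 + 30 + 31 + 30 + 31 + 31 + 29 + 31 + 30 + 31 + 30 + 31 + 31 + 30 + 31 + 30 + 31 + 31 + 28 + 31 + 30 + 31 + 30 + 31 + 31 + 30 + 31 + 30 + 31 + 31 + 28 + 31 + 1 = 1553.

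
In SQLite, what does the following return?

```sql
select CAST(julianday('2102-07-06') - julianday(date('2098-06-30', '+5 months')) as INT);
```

1313

Adding +5 months to 2098-06-30 gives 2098-11-30.
0 days remain in November 2098 after the 30th (30 − 30).
Full months from December 2098 through June 2102 contribute their day counts.
Then 6 days into July 2102.
Total: 0 + 31 + 31 + 28 + 31 + 30 + 31 + 30 + 31 + 31 + 30 + 31 + 30 + 31 + 31 + 28 + 31 + 30 + 31 + 30 + 31 + 31 + 30 + 31 + 30 + 31 + 31 + 28 + 31 + 30 + 31 + 30 + 31 + 31 + 30 + 31 + 30 + 31 + 31 + 28 + 31 + 30 + 31 + 30 + 6 = 1313.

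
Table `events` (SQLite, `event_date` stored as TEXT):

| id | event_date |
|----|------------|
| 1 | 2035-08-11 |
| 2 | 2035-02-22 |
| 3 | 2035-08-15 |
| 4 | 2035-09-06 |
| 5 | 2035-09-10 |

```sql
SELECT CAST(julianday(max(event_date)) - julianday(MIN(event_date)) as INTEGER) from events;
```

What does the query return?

200

MIN = 2035-02-22, MAX = 2035-09-10.
6 days remain in February 2035 after the 22nd (28 − 22).
Full months from March 2035 through August 2035 contribute their day counts.
Then 10 days into September 2035.
Total: 6 + 31 + 30 + 31 + 30 + 31 + 31 + 10 = 200.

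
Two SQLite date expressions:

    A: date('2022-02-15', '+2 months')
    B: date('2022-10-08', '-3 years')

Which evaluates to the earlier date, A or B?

A = 2022-04-15.
B = 2019-10-08.
B is earlier.

B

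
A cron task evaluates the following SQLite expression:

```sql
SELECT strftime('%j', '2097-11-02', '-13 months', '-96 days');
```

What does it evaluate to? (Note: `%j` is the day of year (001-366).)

First apply '-13 months', '-96 days': 2097-11-02 → 2096-06-28.
Day-of-year for 2096-06-28: days since 2096-01-01 inclusive = 180, zero-padded to 180.

180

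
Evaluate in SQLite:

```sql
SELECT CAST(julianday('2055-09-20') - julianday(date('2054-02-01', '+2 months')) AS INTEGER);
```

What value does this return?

537

Adding +2 months to 2054-02-01 gives 2054-04-01.
29 days remain in April 2054 after the 1st (30 − 1).
Full months from May 2054 through August 2055 contribute their day counts.
Then 20 days into September 2055.
Total: 29 + 31 + 30 + 31 + 31 + 30 + 31 + 30 + 31 + 31 + 28 + 31 + 30 + 31 + 30 + 31 + 31 + 20 = 537.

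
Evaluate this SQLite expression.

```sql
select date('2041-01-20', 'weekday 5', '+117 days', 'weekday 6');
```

`weekday 5` advances to the next Friday; 2041-01-20 is a Sunday, so it moves forward to 2041-01-25.
Applying '+117 days' to 2041-01-25: counting 117 days forward gives 2041-05-22.
`weekday 6` advances to the next Saturday; 2041-05-22 is a Wednesday, so it moves forward to 2041-05-25.

2041-05-25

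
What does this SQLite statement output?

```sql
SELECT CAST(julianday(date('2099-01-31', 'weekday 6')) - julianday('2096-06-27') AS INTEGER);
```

`weekday 6` advances to the next Saturday; 2099-01-31 is already a Saturday, so it stays at 2099-01-31.
3 days remain in June 2096 after the 27th (30 − 27).
Full months from July 2096 through December 2098 contribute their day counts.
Then 31 days into January 2099.
Total: 3 + 31 + 31 + 30 + 31 + 30 + 31 + 31 + 28 + 31 + 30 + 31 + 30 + 31 + 31 + 30 + 31 + 30 + 31 + 31 + 28 + 31 + 30 + 31 + 30 + 31 + 31 + 30 + 31 + 30 + 31 + 31 = 948.

948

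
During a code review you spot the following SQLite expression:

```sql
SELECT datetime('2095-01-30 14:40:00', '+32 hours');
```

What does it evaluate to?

+32 hours from 2095-01-30 14:40:00 is 2095-01-31 22:40:00 (crosses midnight).

2095-01-31 22:40:00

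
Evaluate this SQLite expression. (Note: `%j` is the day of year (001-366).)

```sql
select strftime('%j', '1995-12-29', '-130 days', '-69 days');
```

164

First apply '-130 days', '-69 days': 1995-12-29 → 1995-06-13.
Day-of-year for 1995-06-13: days since 1995-01-01 inclusive = 164, zero-padded to 164.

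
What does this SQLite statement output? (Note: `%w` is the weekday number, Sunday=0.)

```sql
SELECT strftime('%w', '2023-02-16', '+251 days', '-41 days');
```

4

First apply '+251 days', '-41 days': 2023-02-16 → 2023-09-14.
2023-09-14 is a Thursday; with Sunday=0 that is 4.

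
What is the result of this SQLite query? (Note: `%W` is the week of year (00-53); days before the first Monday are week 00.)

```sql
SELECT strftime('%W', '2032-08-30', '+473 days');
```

50

First apply '+473 days': 2032-08-30 → 2033-12-16.
2033-12-16 is a Friday. SQLite's %W counts Mondays since the year started; the result is 50.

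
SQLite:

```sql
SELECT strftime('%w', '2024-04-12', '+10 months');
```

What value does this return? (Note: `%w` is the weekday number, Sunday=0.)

3

First apply '+10 months': 2024-04-12 → 2025-02-12.
2025-02-12 is a Wednesday; with Sunday=0 that is 3.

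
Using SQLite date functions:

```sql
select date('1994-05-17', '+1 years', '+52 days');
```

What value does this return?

Adding +1 year to 1994-05-17 gives 1995-05-17.
Applying '+52 days' to 1995-05-17: counting 52 days forward gives 1995-07-08.

1995-07-08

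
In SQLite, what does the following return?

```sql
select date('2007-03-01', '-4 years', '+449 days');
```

Adding -4 years to 2007-03-01 gives 2003-03-01.
Applying '+449 days' to 2003-03-01: counting 449 days forward gives 2004-05-23.

2004-05-23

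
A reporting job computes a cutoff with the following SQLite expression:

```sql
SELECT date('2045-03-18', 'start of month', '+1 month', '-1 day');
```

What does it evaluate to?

`start of month` rewinds 2045-03-18 to 2045-03-01.
Adding +1 month to 2045-03-01 gives 2045-04-01.
Going back 1 day from 2045-04-01 reaches 2045-03-31 (last day of March, 31 days).

2045-03-31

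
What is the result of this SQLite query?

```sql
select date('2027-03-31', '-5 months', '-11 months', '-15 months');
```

2024-09-01

Adding -5 months to 2027-03-31 gives 2026-10-31.
Adding -11 months to 2026-10-31 targets 2025-11-31. November 2025 has only 30 days, so SQLite normalizes the 1-day overflow forward to 2025-12-01.
Adding -15 months to 2025-12-01 gives 2024-09-01.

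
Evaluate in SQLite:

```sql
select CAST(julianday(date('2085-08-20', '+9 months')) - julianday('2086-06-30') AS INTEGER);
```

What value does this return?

-41

Adding +9 months to 2085-08-20 gives 2086-05-20.
11 days remain in May 2086 after the 20th (31 − 20).
Then 30 days into June 2086.
Total: 11 + 30 = 41.
The subtraction is earlier − later, so the result is −41 → -41.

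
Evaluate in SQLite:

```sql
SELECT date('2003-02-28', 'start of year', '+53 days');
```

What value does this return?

2003-02-23

`start of year` rewinds 2003-02-28 to 2003-01-01.
Applying '+53 days' to 2003-01-01: counting 53 days forward gives 2003-02-23.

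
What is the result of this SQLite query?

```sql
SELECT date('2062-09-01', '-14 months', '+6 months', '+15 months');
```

Adding -14 months to 2062-09-01 gives 2061-07-01.
Adding +6 months to 2061-07-01 gives 2062-01-01.
Adding +15 months to 2062-01-01 gives 2063-04-01.

2063-04-01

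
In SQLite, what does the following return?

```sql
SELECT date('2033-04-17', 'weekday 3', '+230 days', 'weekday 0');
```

`weekday 3` advances to the next Wednesday; 2033-04-17 is a Sunday, so it moves forward to 2033-04-20.
Applying '+230 days' to 2033-04-20: counting 230 days forward gives 2033-12-06.
`weekday 0` advances to the next Sunday; 2033-12-06 is a Tuesday, so it moves forward to 2033-12-11.

2033-12-11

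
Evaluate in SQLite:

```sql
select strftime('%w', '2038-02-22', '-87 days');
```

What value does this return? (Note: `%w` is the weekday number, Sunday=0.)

5

First apply '-87 days': 2038-02-22 → 2037-11-27.
2037-11-27 is a Friday; with Sunday=0 that is 5.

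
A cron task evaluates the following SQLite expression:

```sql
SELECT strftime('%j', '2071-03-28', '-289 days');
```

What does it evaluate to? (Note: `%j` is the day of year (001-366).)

First apply '-289 days': 2071-03-28 → 2070-06-12.
Day-of-year for 2070-06-12: days since 2070-01-01 inclusive = 163, zero-padded to 163.

163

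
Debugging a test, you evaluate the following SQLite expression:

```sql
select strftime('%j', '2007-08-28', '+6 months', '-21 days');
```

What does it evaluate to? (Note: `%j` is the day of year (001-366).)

038

First apply '+6 months', '-21 days': 2007-08-28 → 2008-02-07.
Day-of-year for 2008-02-07: days since 2008-01-01 inclusive = 38, zero-padded to 038.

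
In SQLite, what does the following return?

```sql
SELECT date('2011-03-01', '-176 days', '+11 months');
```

2011-08-06

Applying '-176 days' to 2011-03-01: counting 176 days back gives 2010-09-06.
Adding +11 months to 2010-09-06 gives 2011-08-06.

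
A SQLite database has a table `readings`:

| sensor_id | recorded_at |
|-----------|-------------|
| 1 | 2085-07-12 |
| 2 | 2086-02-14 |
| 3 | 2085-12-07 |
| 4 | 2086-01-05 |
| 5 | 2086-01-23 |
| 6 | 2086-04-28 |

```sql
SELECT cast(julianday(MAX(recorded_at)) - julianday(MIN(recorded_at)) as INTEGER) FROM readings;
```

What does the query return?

MIN = 2085-07-12, MAX = 2086-04-28.
19 days remain in July 2085 after the 12th (31 − 12).
Full months from August 2085 through March 2086 contribute their day counts.
Then 28 days into April 2086.
Total: 19 + 31 + 30 + 31 + 30 + 31 + 31 + 28 + 31 + 28 = 290.

290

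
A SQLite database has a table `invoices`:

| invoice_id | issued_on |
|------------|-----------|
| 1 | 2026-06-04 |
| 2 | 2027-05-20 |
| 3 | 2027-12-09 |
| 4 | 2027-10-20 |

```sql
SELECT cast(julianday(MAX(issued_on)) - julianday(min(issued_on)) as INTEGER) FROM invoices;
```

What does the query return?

553

MIN = 2026-06-04, MAX = 2027-12-09.
26 days remain in June 2026 after the 4th (30 − 4).
Full months from July 2026 through November 2027 contribute their day counts.
Then 9 days into December 2027.
Total: 26 + 31 + 31 + 30 + 31 + 30 + 31 + 31 + 28 + 31 + 30 + 31 + 30 + 31 + 31 + 30 + 31 + 30 + 9 = 553.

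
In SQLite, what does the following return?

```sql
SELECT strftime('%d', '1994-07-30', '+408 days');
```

11

First apply '+408 days': 1994-07-30 → 1995-09-11.
`%d` extracts the 2-digit day of month: 11.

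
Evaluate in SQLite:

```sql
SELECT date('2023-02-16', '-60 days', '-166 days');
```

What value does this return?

Applying '-60 days' to 2023-02-16: counting 60 days back gives 2022-12-18.
Applying '-166 days' to 2022-12-18: counting 166 days back gives 2022-07-05.

2022-07-05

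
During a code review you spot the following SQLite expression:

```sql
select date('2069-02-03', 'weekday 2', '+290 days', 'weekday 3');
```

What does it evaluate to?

`weekday 2` advances to the next Tuesday; 2069-02-03 is a Sunday, so it moves forward to 2069-02-05.
Applying '+290 days' to 2069-02-05: counting 290 days forward gives 2069-11-22.
`weekday 3` advances to the next Wednesday; 2069-11-22 is a Friday, so it moves forward to 2069-11-27.

2069-11-27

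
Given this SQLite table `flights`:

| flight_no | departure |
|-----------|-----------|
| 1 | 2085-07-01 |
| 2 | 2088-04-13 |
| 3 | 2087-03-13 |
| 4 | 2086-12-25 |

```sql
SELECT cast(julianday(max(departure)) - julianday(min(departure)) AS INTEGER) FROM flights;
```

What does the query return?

MIN = 2085-07-01, MAX = 2088-04-13.
30 days remain in July 2085 after the 1st (31 − 1).
Full months from August 2085 through March 2088 contribute their day counts.
Then 13 days into April 2088.
Total: 30 + 31 + 30 + 31 + 30 + 31 + 31 + 28 + 31 + 30 + 31 + 30 + 31 + 31 + 30 + 31 + 30 + 31 + 31 + 28 + 31 + 30 + 31 + 30 + 31 + 31 + 30 + 31 + 30 + 31 + 31 + 29 + 31 + 13 = 1017.

1017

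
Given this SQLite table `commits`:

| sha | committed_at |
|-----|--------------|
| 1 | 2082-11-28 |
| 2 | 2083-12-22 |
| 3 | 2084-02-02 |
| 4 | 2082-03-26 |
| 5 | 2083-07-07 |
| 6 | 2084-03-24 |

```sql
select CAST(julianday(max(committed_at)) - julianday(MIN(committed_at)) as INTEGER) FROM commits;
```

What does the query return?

MIN = 2082-03-26, MAX = 2084-03-24.
5 days remain in March 2082 after the 26th (31 − 26).
Full months from April 2082 through February 2084 contribute their day counts.
Then 24 days into March 2084.
Total: 5 + 30 + 31 + 30 + 31 + 31 + 30 + 31 + 30 + 31 + 31 + 28 + 31 + 30 + 31 + 30 + 31 + 31 + 30 + 31 + 30 + 31 + 31 + 29 + 24 = 729.

729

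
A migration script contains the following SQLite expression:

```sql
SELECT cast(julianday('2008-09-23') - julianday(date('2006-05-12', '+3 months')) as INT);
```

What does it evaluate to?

773

Adding +3 months to 2006-05-12 gives 2006-08-12.
19 days remain in August 2006 after the 12th (31 − 12).
Full months from September 2006 through August 2008 contribute their day counts.
Then 23 days into September 2008.
Total: 19 + 30 + 31 + 30 + 31 + 31 + 28 + 31 + 30 + 31 + 30 + 31 + 31 + 30 + 31 + 30 + 31 + 31 + 29 + 31 + 30 + 31 + 30 + 31 + 31 + 23 = 773.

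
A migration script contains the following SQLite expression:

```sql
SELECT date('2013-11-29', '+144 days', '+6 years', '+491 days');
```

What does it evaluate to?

2021-08-26

Applying '+144 days' to 2013-11-29: counting 144 days forward gives 2014-04-22.
Adding +6 years to 2014-04-22 gives 2020-04-22.
Applying '+491 days' to 2020-04-22: counting 491 days forward gives 2021-08-26.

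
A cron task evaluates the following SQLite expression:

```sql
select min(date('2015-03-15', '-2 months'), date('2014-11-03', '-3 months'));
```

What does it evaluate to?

2014-08-03

date('2015-03-15', '-2 months') → 2015-01-15.
date('2014-11-03', '-3 months') → 2014-08-03.
Earlier of the two is 2014-08-03.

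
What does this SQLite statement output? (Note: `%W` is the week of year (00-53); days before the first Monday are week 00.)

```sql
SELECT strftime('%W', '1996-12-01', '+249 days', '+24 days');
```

34

First apply '+249 days', '+24 days': 1996-12-01 → 1997-08-31.
1997-08-31 is a Sunday. SQLite's %W counts Mondays since the year started; the result is 34.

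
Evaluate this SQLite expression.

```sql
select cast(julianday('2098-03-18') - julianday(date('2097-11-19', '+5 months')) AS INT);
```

Adding +5 months to 2097-11-19 gives 2098-04-19.
13 days remain in March 2098 after the 18th (31 − 18).
Then 19 days into April 2098.
Total: 13 + 19 = 32.
The subtraction is earlier − later, so the result is −32 → -32.

-32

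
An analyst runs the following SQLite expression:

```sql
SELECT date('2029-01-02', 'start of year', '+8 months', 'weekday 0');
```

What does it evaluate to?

`start of year` rewinds 2029-01-02 to 2029-01-01.
Adding +8 months to 2029-01-01 gives 2029-09-01.
`weekday 0` advances to the next Sunday; 2029-09-01 is a Saturday, so it moves forward to 2029-09-02.

2029-09-02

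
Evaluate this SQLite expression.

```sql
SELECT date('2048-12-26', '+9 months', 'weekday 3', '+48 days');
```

Adding +9 months to 2048-12-26 gives 2049-09-26.
`weekday 3` advances to the next Wednesday; 2049-09-26 is a Sunday, so it moves forward to 2049-09-29.
Applying '+48 days' to 2049-09-29: counting 48 days forward gives 2049-11-16.

2049-11-16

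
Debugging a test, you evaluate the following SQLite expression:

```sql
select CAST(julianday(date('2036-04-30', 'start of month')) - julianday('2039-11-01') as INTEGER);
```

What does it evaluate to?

-1309

`start of month` rewinds 2036-04-30 to 2036-04-01.
29 days remain in April 2036 after the 1st (30 − 1).
Full months from May 2036 through October 2039 contribute their day counts.
Then 1 day into November 2039.
Total: 29 + 31 + 30 + 31 + 31 + 30 + 31 + 30 + 31 + 31 + 28 + 31 + 30 + 31 + 30 + 31 + 31 + 30 + 31 + 30 + 31 + 31 + 28 + 31 + 30 + 31 + 30 + 31 + 31 + 30 + 31 + 30 + 31 + 31 + 28 + 31 + 30 + 31 + 30 + 31 + 31 + 30 + 31 + 1 = 1309.
The subtraction is earlier − later, so the result is −1309 → -1309.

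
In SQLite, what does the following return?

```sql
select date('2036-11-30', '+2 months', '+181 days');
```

2037-07-30

Adding +2 months to 2036-11-30 gives 2037-01-30.
Applying '+181 days' to 2037-01-30: counting 181 days forward gives 2037-07-30.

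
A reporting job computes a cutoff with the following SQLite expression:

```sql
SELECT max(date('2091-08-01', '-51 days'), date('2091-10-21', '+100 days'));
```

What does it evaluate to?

date('2091-08-01', '-51 days') → 2091-06-11.
date('2091-10-21', '+100 days') → 2092-01-29.
Later of the two is 2092-01-29.

2092-01-29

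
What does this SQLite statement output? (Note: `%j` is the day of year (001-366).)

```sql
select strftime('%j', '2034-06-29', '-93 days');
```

087

First apply '-93 days': 2034-06-29 → 2034-03-28.
Day-of-year for 2034-03-28: days since 2034-01-01 inclusive = 87, zero-padded to 087.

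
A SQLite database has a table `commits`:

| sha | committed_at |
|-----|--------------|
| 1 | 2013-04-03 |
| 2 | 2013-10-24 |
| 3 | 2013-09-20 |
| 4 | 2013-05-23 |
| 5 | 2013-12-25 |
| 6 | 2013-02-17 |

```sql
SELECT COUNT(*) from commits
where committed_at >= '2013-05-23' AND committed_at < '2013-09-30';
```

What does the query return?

2

Rows in [2013-05-23, 2013-09-30): 2013-09-20, 2013-05-23 → 2 rows.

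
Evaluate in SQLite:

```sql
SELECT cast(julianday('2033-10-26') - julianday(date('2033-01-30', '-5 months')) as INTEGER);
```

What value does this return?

Adding -5 months to 2033-01-30 gives 2032-08-30.
1 day remains in August 2032 after the 30th (31 − 30).
Full months from September 2032 through September 2033 contribute their day counts.
Then 26 days into October 2033.
Total: 1 + 30 + 31 + 30 + 31 + 31 + 28 + 31 + 30 + 31 + 30 + 31 + 31 + 30 + 26 = 422.

422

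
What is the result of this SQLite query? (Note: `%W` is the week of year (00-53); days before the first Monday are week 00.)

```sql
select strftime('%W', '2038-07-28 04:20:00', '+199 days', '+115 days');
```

First apply '+199 days', '+115 days': 2038-07-28 04:20:00 → 2039-06-07 04:20:00.
2039-06-07 is a Tuesday. SQLite's %W counts Mondays since the year started; the result is 23.

23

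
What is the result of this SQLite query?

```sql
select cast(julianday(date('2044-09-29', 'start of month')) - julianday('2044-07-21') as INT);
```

`start of month` rewinds 2044-09-29 to 2044-09-01.
10 days remain in July 2044 after the 21st (31 − 21).
August 2044: 31 days.
Then 1 day into September 2044.
Total: 10 + 31 + 1 = 42.

42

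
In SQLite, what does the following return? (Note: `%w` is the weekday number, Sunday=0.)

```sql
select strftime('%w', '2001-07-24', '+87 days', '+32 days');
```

First apply '+87 days', '+32 days': 2001-07-24 → 2001-11-20.
2001-11-20 is a Tuesday; with Sunday=0 that is 2.

2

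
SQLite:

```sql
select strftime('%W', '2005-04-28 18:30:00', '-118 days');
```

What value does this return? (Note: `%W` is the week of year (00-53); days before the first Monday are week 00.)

First apply '-118 days': 2005-04-28 18:30:00 → 2004-12-31 18:30:00.
2004-12-31 is a Friday. SQLite's %W counts Mondays since the year started; the result is 52.

52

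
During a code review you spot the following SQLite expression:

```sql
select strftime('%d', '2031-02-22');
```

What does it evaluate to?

22

`%d` extracts the 2-digit day of month: 22.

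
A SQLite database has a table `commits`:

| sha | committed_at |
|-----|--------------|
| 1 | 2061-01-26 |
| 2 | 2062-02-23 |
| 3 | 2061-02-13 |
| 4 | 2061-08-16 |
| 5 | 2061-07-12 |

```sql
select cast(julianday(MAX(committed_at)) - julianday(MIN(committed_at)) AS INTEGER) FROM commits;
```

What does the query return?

MIN = 2061-01-26, MAX = 2062-02-23.
5 days remain in January 2061 after the 26th (31 − 26).
Full months from February 2061 through January 2062 contribute their day counts.
Then 23 days into February 2062.
Total: 5 + 28 + 31 + 30 + 31 + 30 + 31 + 31 + 30 + 31 + 30 + 31 + 31 + 23 = 393.

393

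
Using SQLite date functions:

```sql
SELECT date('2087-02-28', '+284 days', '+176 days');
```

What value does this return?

Applying '+284 days' to 2087-02-28: counting 284 days forward gives 2087-12-09.
Applying '+176 days' to 2087-12-09: counting 176 days forward gives 2088-06-02.

2088-06-02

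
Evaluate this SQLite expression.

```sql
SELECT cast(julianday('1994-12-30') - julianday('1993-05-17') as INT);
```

592

14 days remain in May 1993 after the 17th (31 − 17).
Full months from June 1993 through November 1994 contribute their day counts.
Then 30 days into December 1994.
Total: 14 + 30 + 31 + 31 + 30 + 31 + 30 + 31 + 31 + 28 + 31 + 30 + 31 + 30 + 31 + 31 + 30 + 31 + 30 + 30 = 592.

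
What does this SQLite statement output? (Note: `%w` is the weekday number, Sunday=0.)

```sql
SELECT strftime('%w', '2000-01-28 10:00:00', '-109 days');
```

First apply '-109 days': 2000-01-28 10:00:00 → 1999-10-11 10:00:00.
1999-10-11 is a Monday; with Sunday=0 that is 1.

1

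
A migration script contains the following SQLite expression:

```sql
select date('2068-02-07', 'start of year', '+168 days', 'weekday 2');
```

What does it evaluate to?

2068-06-19

`start of year` rewinds 2068-02-07 to 2068-01-01.
Applying '+168 days' to 2068-01-01: counting 168 days forward gives 2068-06-17.
`weekday 2` advances to the next Tuesday; 2068-06-17 is a Sunday, so it moves forward to 2068-06-19.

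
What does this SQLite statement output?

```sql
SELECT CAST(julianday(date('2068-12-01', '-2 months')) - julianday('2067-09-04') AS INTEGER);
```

393

Adding -2 months to 2068-12-01 gives 2068-10-01.
26 days remain in September 2067 after the 4th (30 − 4).
Full months from October 2067 through September 2068 contribute their day counts.
Then 1 day into October 2068.
Total: 26 + 31 + 30 + 31 + 31 + 29 + 31 + 30 + 31 + 30 + 31 + 31 + 30 + 1 = 393.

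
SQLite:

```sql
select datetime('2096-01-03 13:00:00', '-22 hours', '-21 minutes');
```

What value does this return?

-22 hours from 2096-01-03 13:00:00 is 2096-01-02 15:00:00 (crosses midnight).
-21 minutes from 2096-01-02 15:00:00 is 2096-01-02 14:39:00.

2096-01-02 14:39:00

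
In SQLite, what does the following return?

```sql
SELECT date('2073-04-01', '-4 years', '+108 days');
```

2069-07-18

Adding -4 years to 2073-04-01 gives 2069-04-01.
Applying '+108 days' to 2069-04-01: counting 108 days forward gives 2069-07-18.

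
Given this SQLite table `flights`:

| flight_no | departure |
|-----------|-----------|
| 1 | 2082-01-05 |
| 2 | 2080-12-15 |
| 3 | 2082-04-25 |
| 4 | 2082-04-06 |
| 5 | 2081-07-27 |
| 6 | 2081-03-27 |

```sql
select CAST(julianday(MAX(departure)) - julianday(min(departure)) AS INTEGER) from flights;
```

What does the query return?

MIN = 2080-12-15, MAX = 2082-04-25.
16 days remain in December 2080 after the 15th (31 − 15).
Full months from January 2081 through March 2082 contribute their day counts.
Then 25 days into April 2082.
Total: 16 + 31 + 28 + 31 + 30 + 31 + 30 + 31 + 31 + 30 + 31 + 30 + 31 + 31 + 28 + 31 + 25 = 496.

496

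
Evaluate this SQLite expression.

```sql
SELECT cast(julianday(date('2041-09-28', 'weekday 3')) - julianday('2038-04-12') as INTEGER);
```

1269

`weekday 3` advances to the next Wednesday; 2041-09-28 is a Saturday, so it moves forward to 2041-10-02.
18 days remain in April 2038 after the 12th (30 − 12).
Full months from May 2038 through September 2041 contribute their day counts.
Then 2 days into October 2041.
Total: 18 + 31 + 30 + 31 + 31 + 30 + 31 + 30 + 31 + 31 + 28 + 31 + 30 + 31 + 30 + 31 + 31 + 30 + 31 + 30 + 31 + 31 + 29 + 31 + 30 + 31 + 30 + 31 + 31 + 30 + 31 + 30 + 31 + 31 + 28 + 31 + 30 + 31 + 30 + 31 + 31 + 30 + 2 = 1269.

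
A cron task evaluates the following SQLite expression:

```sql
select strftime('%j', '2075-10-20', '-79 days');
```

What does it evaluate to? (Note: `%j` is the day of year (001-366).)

First apply '-79 days': 2075-10-20 → 2075-08-02.
Day-of-year for 2075-08-02: days since 2075-01-01 inclusive = 214, zero-padded to 214.

214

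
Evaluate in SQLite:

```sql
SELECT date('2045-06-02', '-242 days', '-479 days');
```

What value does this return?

2043-06-12

Applying '-242 days' to 2045-06-02: counting 242 days back gives 2044-10-03.
Applying '-479 days' to 2044-10-03: counting 479 days back gives 2043-06-12.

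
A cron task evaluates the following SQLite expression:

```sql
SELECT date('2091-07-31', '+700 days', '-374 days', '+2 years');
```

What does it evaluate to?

2094-06-21

Applying '+700 days' to 2091-07-31: counting 700 days forward gives 2093-06-30.
Applying '-374 days' to 2093-06-30: counting 374 days back gives 2092-06-21.
Adding +2 years to 2092-06-21 gives 2094-06-21.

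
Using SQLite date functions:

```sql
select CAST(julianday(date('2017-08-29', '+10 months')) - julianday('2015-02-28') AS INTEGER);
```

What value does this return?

Adding +10 months to 2017-08-29 gives 2018-06-29.
0 days remain in February 2015 after the 28th (28 − 28).
Full months from March 2015 through May 2018 contribute their day counts.
Then 29 days into June 2018.
Total: 0 + 31 + 30 + 31 + 30 + 31 + 31 + 30 + 31 + 30 + 31 + 31 + 29 + 31 + 30 + 31 + 30 + 31 + 31 + 30 + 31 + 30 + 31 + 31 + 28 + 31 + 30 + 31 + 30 + 31 + 31 + 30 + 31 + 30 + 31 + 31 + 28 + 31 + 30 + 31 + 29 = 1217.

1217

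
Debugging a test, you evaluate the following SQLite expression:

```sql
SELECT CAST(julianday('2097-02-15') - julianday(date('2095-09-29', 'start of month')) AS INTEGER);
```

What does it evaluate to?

533

`start of month` rewinds 2095-09-29 to 2095-09-01.
29 days remain in September 2095 after the 1st (30 − 1).
Full months from October 2095 through January 2097 contribute their day counts.
Then 15 days into February 2097.
Total: 29 + 31 + 30 + 31 + 31 + 29 + 31 + 30 + 31 + 30 + 31 + 31 + 30 + 31 + 30 + 31 + 31 + 15 = 533.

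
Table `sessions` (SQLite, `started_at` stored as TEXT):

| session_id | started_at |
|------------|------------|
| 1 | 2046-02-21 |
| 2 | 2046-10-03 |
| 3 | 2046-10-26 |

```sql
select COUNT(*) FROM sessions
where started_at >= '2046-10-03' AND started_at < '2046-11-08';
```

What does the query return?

Rows in [2046-10-03, 2046-11-08): 2046-10-03, 2046-10-26 → 2 rows.

2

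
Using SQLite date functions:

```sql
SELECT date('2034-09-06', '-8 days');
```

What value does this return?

2034-08-29

Going back 6 days from 2034-09-06 reaches 2034-08-31 (last day of August, 31 days).
Going back 2 days within August lands on 2034-08-29.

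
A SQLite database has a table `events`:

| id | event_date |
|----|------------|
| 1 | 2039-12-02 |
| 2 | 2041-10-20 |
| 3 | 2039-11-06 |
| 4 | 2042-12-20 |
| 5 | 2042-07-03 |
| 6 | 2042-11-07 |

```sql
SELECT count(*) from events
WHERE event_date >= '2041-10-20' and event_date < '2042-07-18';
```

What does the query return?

Rows in [2041-10-20, 2042-07-18): 2041-10-20, 2042-07-03 → 2 rows.

2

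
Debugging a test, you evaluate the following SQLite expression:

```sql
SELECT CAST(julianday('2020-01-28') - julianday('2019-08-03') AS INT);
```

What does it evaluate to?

28 days remain in August 2019 after the 3rd (31 − 3).
September 2019: 30 days.
October 2019: 31 days.
November 2019: 30 days.
December 2019: 31 days.
Then 28 days into January 2020.
Total: 28 + 30 + 31 + 30 + 31 + 28 = 178.

178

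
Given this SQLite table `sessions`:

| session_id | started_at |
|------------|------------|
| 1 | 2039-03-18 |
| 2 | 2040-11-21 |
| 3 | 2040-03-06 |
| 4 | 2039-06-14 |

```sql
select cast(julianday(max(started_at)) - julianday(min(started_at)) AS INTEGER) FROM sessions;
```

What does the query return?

MIN = 2039-03-18, MAX = 2040-11-21.
13 days remain in March 2039 after the 18th (31 − 18).
Full months from April 2039 through October 2040 contribute their day counts.
Then 21 days into November 2040.
Total: 13 + 30 + 31 + 30 + 31 + 31 + 30 + 31 + 30 + 31 + 31 + 29 + 31 + 30 + 31 + 30 + 31 + 31 + 30 + 31 + 21 = 614.

614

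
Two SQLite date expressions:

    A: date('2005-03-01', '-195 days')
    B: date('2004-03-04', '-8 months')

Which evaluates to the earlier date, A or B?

A = 2004-08-18.
B = 2003-07-04.
B is earlier.

B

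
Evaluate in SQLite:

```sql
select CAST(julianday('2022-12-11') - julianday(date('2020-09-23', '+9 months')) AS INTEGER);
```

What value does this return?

536

Adding +9 months to 2020-09-23 gives 2021-06-23.
7 days remain in June 2021 after the 23rd (30 − 23).
Full months from July 2021 through November 2022 contribute their day counts.
Then 11 days into December 2022.
Total: 7 + 31 + 31 + 30 + 31 + 30 + 31 + 31 + 28 + 31 + 30 + 31 + 30 + 31 + 31 + 30 + 31 + 30 + 11 = 536.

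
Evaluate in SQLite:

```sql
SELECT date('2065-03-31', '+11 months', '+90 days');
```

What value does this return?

Adding +11 months to 2065-03-31 targets 2066-02-31. February 2066 has only 28 days, so SQLite normalizes the 3-day overflow forward to 2066-03-03.
Applying '+90 days' to 2066-03-03: counting 90 days forward gives 2066-06-01.

2066-06-01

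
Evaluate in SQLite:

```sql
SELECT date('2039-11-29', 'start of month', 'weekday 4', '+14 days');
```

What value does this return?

2039-11-17

`start of month` rewinds 2039-11-29 to 2039-11-01.
`weekday 4` advances to the next Thursday; 2039-11-01 is a Tuesday, so it moves forward to 2039-11-03.
Advancing 14 more days within November lands on 2039-11-17.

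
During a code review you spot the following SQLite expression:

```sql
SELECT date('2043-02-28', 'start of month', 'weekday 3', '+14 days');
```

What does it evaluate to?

2043-02-18

`start of month` rewinds 2043-02-28 to 2043-02-01.
`weekday 3` advances to the next Wednesday; 2043-02-01 is a Sunday, so it moves forward to 2043-02-04.
Advancing 14 more days within February lands on 2043-02-18.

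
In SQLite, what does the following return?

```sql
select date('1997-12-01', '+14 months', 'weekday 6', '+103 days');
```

1999-05-20

Adding +14 months to 1997-12-01 gives 1999-02-01.
`weekday 6` advances to the next Saturday; 1999-02-01 is a Monday, so it moves forward to 1999-02-06.
Applying '+103 days' to 1999-02-06: counting 103 days forward gives 1999-05-20.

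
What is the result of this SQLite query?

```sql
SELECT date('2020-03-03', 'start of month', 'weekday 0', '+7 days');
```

2020-03-08

`start of month` rewinds 2020-03-03 to 2020-03-01.
`weekday 0` advances to the next Sunday; 2020-03-01 is already a Sunday, so it stays at 2020-03-01.
Advancing 7 more days within March lands on 2020-03-08.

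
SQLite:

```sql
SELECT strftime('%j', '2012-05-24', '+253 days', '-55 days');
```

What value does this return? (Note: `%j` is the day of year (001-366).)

First apply '+253 days', '-55 days': 2012-05-24 → 2012-12-08.
Day-of-year for 2012-12-08: days since 2012-01-01 inclusive = 343, zero-padded to 343.

343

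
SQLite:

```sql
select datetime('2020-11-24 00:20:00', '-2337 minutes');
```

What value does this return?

2337 minutes = 38h 57m; -2337 minutes from 2020-11-24 00:20:00 is 2020-11-22 09:23:00 (crosses midnight).

2020-11-22 09:23:00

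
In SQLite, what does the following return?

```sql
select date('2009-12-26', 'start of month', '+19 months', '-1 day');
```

`start of month` rewinds 2009-12-26 to 2009-12-01.
Adding +19 months to 2009-12-01 gives 2011-07-01.
Going back 1 day from 2011-07-01 reaches 2011-06-30 (last day of June, 30 days).

2011-06-30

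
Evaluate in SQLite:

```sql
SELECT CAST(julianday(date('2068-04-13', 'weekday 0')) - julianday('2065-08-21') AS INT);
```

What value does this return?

`weekday 0` advances to the next Sunday; 2068-04-13 is a Friday, so it moves forward to 2068-04-15.
10 days remain in August 2065 after the 21st (31 − 21).
Full months from September 2065 through March 2068 contribute their day counts.
Then 15 days into April 2068.
Total: 10 + 30 + 31 + 30 + 31 + 31 + 28 + 31 + 30 + 31 + 30 + 31 + 31 + 30 + 31 + 30 + 31 + 31 + 28 + 31 + 30 + 31 + 30 + 31 + 31 + 30 + 31 + 30 + 31 + 31 + 29 + 31 + 15 = 968.

968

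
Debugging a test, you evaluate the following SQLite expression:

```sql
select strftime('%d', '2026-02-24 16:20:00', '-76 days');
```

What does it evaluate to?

First apply '-76 days': 2026-02-24 16:20:00 → 2025-12-10 16:20:00.
`%d` extracts the 2-digit day of month: 10.

10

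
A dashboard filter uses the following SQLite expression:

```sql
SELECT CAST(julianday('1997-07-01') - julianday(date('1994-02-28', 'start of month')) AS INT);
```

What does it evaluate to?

1246

`start of month` rewinds 1994-02-28 to 1994-02-01.
27 days remain in February 1994 after the 1st (28 − 1).
Full months from March 1994 through June 1997 contribute their day counts.
Then 1 day into July 1997.
Total: 27 + 31 + 30 + 31 + 30 + 31 + 31 + 30 + 31 + 30 + 31 + 31 + 28 + 31 + 30 + 31 + 30 + 31 + 31 + 30 + 31 + 30 + 31 + 31 + 29 + 31 + 30 + 31 + 30 + 31 + 31 + 30 + 31 + 30 + 31 + 31 + 28 + 31 + 30 + 31 + 30 + 1 = 1246.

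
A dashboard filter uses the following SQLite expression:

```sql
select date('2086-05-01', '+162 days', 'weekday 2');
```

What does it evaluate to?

Applying '+162 days' to 2086-05-01: counting 162 days forward gives 2086-10-10.
`weekday 2` advances to the next Tuesday; 2086-10-10 is a Thursday, so it moves forward to 2086-10-15.

2086-10-15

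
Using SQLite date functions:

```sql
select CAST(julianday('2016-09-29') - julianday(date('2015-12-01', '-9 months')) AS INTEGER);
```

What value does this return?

Adding -9 months to 2015-12-01 gives 2015-03-01.
30 days remain in March 2015 after the 1st (31 − 1).
Full months from April 2015 through August 2016 contribute their day counts.
Then 29 days into September 2016.
Total: 30 + 30 + 31 + 30 + 31 + 31 + 30 + 31 + 30 + 31 + 31 + 29 + 31 + 30 + 31 + 30 + 31 + 31 + 29 = 578.

578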